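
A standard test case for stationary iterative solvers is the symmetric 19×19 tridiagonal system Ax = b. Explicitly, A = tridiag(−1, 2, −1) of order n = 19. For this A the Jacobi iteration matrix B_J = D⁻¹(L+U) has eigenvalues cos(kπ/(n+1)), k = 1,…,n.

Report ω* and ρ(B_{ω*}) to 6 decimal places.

n=19: λ(B_J) = 1 − λ(A)/2 = cos(kπ/20); k=1 gives ρ_J = 0.987688.
1 − cos²(π/20) = sin²(π/20) ⇒ √(1−ρ_J²) = sin(π/20) = 0.1564345.
ω* = 2/(1+0.1564345) = 1.729454
ρ_SOR = ω* − 1 = 1.729454 − 1 = 0.729454.

ω* = 1.729454, ρ_SOR = 0.729454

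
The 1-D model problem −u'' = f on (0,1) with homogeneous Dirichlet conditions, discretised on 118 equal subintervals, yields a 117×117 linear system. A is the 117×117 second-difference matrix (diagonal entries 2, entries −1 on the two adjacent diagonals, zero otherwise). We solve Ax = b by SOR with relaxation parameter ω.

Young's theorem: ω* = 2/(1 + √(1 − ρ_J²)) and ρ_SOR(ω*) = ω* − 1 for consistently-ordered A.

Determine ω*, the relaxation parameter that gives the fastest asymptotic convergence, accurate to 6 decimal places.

spectrum of D⁻¹(L+U) = {cos(kπ/118) : 1≤k≤117}; ρ_J = cos(π/118) = 0.999646.
√(1−ρ_J²) simplifies to sin(π/118) = 0.0266205.
ω* = 2 / (1 + 0.0266205) = 2 / 1.0266205 ≈ 1.948140.
and ρ(B_{ω*}) = 1.948140 − 1 = 0.948140.

ω* = 1.948140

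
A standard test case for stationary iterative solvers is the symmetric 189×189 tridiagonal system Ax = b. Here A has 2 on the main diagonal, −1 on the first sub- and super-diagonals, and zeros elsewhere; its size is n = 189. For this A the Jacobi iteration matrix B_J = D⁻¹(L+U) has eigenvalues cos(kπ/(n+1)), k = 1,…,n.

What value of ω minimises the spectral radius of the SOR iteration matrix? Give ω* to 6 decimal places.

B_J for the 189×189 system has eigenvalues cos(kπ/190); ρ_J = cos(π/190) = 0.999863.
1 − cos²(π/190) = sin²(π/190) ⇒ √(1−ρ_J²) = sin(π/190) = 0.0165339.
Then 2/(1+√(1−ρ_J²)) = 2/(1+0.0165339); ω* = 2/1.0165339 = 1.967470.
Hence ρ(B_{ω*}) = 1.967470 − 1 = 0.967470.

ω* = 1.967470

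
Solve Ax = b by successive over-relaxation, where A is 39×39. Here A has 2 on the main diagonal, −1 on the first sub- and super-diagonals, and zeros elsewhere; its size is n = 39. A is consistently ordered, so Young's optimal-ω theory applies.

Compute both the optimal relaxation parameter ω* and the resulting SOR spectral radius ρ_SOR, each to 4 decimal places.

ω* = 1.8545, ρ_SOR = 0.8545

n=39: λ(B_J) = 1 − λ(A)/2 = cos(kπ/40); k=1 gives ρ_J = 0.9969.
1 − cos²(π/40) = sin²(π/40) ⇒ √(1−ρ_J²) = sin(π/40) = 0.07846.
ω* = 2 / (1 + 0.07846) = 2 / 1.07846 ≈ 1.8545.
ρ_SOR = ω* − 1 ≈ 0.8545.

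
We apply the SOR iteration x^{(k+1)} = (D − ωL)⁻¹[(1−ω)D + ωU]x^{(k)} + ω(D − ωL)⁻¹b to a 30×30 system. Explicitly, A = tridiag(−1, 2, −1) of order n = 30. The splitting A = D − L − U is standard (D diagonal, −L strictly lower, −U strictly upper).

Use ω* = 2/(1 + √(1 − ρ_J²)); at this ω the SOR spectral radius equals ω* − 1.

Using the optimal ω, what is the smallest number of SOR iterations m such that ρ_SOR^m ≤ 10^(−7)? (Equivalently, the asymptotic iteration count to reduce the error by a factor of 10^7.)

B_J for the 30×30 system has eigenvalues cos(kπ/31); ρ_J = cos(π/31) = 0.9948693.
√(1−ρ_J²) simplifies to sin(π/31) = 0.1011683.
ω* = 2 / (1 + 0.1011683) = 2 / 1.1011683 ≈ 1.8162528.
[ρ_SOR] ω* − 1 = 0.8162528.
m ≥ 7·ln10 / (−ln 0.8162528) = 79.387; smallest integer m = 80.

m = 80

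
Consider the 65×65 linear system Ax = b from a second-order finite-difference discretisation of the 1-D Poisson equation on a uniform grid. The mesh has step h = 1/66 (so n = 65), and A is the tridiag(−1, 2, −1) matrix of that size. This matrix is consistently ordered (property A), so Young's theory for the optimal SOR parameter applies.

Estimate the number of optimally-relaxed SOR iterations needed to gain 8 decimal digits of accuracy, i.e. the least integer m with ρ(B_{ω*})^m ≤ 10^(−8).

spectrum of D⁻¹(L+U) = {cos(kπ/66) : 1≤k≤65}; ρ_J = cos(π/66) = 0.9988673.
1 − cos²(π/66) = sin²(π/66) ⇒ √(1−ρ_J²) = sin(π/66) = 0.0475819.
[ω*] 2 ÷ (1 + 0.0475819) = 2 ÷ 1.0475819 = 1.9091586.
ρ_SOR = ω* − 1 = 1.9091586 − 1 = 0.9091586.
Need (0.9091586)^m ≤ 10^(−8): m ≥ 8·ln10/|ln 0.9091586| = 18.4207/0.0952357 = 193.422 ⇒ m = 194.

m = 194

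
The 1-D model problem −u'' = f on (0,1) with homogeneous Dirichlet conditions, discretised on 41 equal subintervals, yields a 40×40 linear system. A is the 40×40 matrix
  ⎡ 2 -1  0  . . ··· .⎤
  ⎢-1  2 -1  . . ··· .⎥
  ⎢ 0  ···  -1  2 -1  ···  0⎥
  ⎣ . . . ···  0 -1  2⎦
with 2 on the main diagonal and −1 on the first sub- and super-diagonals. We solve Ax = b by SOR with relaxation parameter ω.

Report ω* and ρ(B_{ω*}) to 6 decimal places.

spectrum of D⁻¹(L+U) = {cos(kπ/41) : 1≤k≤40}; ρ_J = cos(π/41) = 0.997066.
1 − cos²(π/41) = sin²(π/41) ⇒ √(1−ρ_J²) = sin(π/41) = 0.0765493.
ω* = 2 / (1 + 0.0765493) = 2 / 1.0765493 ≈ 1.857788.
and ρ(B_{ω*}) = 1.857788 − 1 = 0.857788.

ω* = 1.857788, ρ_SOR = 0.857788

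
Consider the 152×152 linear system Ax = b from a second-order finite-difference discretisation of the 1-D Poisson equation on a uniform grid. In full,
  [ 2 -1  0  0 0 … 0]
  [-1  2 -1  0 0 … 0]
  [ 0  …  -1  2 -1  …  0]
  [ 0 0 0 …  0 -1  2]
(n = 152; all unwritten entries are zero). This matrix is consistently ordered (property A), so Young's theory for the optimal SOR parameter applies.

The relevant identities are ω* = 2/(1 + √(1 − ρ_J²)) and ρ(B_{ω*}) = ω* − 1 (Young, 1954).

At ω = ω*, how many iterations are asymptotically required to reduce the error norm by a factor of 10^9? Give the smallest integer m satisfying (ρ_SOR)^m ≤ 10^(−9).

[ρ_J] n=152: ρ(B_J) = cos(π/(n+1)) = cos(π/153) = 0.9997892.
√(1−ρ_J²) simplifies to sin(π/153) = 0.0205318.
ω* = 2 / (1 + 0.0205318) = 2 / 1.0205318 ≈ 1.9597625.
ρ(B_{ω*}) = ω*−1 = 0.9597625
For 9 digits: m = 9·ln10 / (−ln 0.9597625) = 20.7233/0.0410694 = 504.592; round up → m = 505.

m = 505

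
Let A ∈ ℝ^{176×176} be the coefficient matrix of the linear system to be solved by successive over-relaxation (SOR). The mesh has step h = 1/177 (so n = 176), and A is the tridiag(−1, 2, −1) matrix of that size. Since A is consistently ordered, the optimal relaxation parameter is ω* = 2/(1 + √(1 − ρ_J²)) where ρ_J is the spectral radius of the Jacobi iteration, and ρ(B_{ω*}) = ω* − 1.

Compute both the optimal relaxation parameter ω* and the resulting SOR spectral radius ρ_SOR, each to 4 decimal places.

With n=176, ρ(Jacobi) = cos(π/177) = 0.9998.
√(1−ρ_J²) = |sin(π/177)| = 0.01775
ω* = 2/(1+0.01775) = 1.9651
and ρ(B_{ω*}) = 1.9651 − 1 = 0.9651.

ω* = 1.9651, ρ_SOR = 0.9651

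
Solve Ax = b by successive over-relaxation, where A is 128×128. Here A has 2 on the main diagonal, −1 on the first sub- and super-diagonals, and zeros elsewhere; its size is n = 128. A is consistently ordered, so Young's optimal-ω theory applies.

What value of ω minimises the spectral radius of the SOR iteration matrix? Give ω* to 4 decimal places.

With n=128, ρ(Jacobi) = cos(π/129) = 0.9997.
√(1−ρ_J²) = |sin(π/129)| = 0.02435
Then 2/(1+√(1−ρ_J²)) = 2/(1+0.02435); ω* = 2/1.02435 = 1.9525.
[ρ_SOR] ω* − 1 = 0.9525.

ω* = 1.9525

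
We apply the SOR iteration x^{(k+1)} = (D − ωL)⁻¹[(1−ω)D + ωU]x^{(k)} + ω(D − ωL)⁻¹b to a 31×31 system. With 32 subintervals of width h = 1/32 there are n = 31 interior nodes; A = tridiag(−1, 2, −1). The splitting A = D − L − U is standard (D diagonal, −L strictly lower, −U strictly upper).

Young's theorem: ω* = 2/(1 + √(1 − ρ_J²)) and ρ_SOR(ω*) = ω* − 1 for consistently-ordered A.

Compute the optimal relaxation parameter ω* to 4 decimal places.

B_J for the 31×31 system has eigenvalues cos(kπ/32); ρ_J = cos(π/32) = 0.9952.
√(1−ρ_J²) = |sin(π/32)| = 0.09802
ω* = 2 / (1 + 0.09802) = 2 / 1.09802 ≈ 1.8215.
ρ_SOR = ω* − 1 = 1.8215 − 1 = 0.8215.

ω* = 1.8215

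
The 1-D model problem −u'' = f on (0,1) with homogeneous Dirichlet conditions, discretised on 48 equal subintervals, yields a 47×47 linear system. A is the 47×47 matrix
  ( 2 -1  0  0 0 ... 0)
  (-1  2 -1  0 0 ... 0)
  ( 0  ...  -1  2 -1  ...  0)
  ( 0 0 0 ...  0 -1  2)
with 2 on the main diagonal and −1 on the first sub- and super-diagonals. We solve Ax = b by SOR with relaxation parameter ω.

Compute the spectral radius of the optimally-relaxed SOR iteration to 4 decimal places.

ρ_SOR = 0.8772

n=47: λ(B_J) = 1 − λ(A)/2 = cos(kπ/48); k=1 gives ρ_J = 0.9979.
√(1−ρ_J²) simplifies to sin(π/48) = 0.06540.
ω* = 2/(1 + 0.06540) = 2/1.06540 = 1.8772.
and ρ(B_{ω*}) = 1.8772 − 1 = 0.8772.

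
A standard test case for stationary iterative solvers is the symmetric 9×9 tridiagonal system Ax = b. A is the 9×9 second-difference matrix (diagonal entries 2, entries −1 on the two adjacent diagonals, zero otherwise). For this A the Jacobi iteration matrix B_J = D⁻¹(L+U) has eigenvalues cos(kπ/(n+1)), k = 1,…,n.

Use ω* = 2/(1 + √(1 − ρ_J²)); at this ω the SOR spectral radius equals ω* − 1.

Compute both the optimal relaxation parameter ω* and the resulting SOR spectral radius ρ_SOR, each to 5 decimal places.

spectrum of D⁻¹(L+U) = {cos(kπ/10) : 1≤k≤9}; ρ_J = cos(π/10) = 0.95106.
root = sin(π/10) = 0.309017  (since 1−cos² = sin²).
Young: ω* = 2/(1+√(1−ρ_J²)) = 2/(1+0.309017) = 2/1.309017 = 1.52786.
Hence ρ(B_{ω*}) = 1.52786 − 1 = 0.52786.

ω* = 1.52786, ρ_SOR = 0.52786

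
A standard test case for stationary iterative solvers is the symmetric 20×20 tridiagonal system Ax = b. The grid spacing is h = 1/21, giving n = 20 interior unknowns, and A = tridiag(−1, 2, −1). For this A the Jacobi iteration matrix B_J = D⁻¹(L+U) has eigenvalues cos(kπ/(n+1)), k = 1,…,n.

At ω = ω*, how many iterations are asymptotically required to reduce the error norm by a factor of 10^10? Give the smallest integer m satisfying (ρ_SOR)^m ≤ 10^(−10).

m = 77

ρ_J = max_k |cos(kπ/21)| = cos(π/21) = 0.9888308
√(1 − cos²(π/21)) = sin(π/21) ≈ 0.1490423.
ω* = 2/(1+0.1490423) = 1.7405800
ρ_SOR = ω* − 1 ≈ 0.7405800.
m ≥ 10·ln10 / (−ln 0.7405800) = 76.671; smallest integer m = 77.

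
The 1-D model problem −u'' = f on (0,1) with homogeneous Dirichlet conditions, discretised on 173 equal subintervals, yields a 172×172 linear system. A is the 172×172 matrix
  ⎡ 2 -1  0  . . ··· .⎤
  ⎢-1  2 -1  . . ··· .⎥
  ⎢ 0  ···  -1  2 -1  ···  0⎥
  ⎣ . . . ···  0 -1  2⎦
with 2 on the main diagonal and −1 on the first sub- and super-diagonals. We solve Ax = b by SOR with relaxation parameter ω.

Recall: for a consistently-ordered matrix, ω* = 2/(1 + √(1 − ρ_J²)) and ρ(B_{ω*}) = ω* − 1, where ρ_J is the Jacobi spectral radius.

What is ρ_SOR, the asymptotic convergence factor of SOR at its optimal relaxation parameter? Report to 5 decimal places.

ρ_J = max_k |cos(kπ/173)| = cos(π/173) = 0.99984
root = sin(π/173) = 0.018158  (since 1−cos² = sin²).
Then 2/(1+√(1−ρ_J²)) = 2/(1+0.018158); ω* = 2/1.018158 = 1.96433.
Hence ρ(B_{ω*}) = 1.96433 − 1 = 0.96433.

ρ_SOR = 0.96433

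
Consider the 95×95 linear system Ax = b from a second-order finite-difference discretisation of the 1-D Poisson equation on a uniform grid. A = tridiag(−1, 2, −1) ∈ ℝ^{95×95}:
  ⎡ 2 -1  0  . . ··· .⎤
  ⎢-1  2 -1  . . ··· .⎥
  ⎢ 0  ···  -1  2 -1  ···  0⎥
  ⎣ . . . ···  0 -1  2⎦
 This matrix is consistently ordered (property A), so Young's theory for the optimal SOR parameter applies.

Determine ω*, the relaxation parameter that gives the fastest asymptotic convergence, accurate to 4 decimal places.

With n=95, ρ(Jacobi) = cos(π/96) = 0.9995.
√(1−ρ_J²) = |sin(π/96)| = 0.03272
ω* = 2/(1 + 0.03272) = 2/1.03272 = 1.9366.
At ω = 1.9366 every |λ(B_ω)| = ω−1, so ρ_SOR = 0.9366.

ω* = 1.9366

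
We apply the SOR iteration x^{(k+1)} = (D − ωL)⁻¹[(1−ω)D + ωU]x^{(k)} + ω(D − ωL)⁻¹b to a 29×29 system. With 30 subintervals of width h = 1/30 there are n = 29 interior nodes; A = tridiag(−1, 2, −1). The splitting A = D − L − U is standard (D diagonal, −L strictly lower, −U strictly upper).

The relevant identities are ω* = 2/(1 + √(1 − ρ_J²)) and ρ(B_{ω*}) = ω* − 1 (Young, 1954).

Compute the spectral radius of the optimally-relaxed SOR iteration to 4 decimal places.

ρ_SOR = 0.8107

[ρ_J] n=29: ρ(B_J) = cos(π/(n+1)) = cos(π/30) = 0.9945.
√(1−ρ_J²) = |sin(π/30)| = 0.10453
So ω* = 2/1.10453 = 1.8107 (Young).
At ω = 1.8107 every |λ(B_ω)| = ω−1, so ρ_SOR = 0.8107.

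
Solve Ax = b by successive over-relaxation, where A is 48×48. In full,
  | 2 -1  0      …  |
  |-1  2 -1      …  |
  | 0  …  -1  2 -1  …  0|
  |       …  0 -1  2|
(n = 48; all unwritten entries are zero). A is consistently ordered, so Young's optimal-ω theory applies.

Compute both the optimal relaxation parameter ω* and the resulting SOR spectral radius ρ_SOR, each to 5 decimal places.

[ρ_J] n=48: ρ(B_J) = cos(π/(n+1)) = cos(π/49) = 0.99795.
root = sin(π/49) = 0.064070  (since 1−cos² = sin²).
ω* = 2/(1 + 0.064070) = 2/1.064070 = 1.87958.
ρ_SOR = ω* − 1 = 1.87958 − 1 = 0.87958.

ω* = 1.87958, ρ_SOR = 0.87958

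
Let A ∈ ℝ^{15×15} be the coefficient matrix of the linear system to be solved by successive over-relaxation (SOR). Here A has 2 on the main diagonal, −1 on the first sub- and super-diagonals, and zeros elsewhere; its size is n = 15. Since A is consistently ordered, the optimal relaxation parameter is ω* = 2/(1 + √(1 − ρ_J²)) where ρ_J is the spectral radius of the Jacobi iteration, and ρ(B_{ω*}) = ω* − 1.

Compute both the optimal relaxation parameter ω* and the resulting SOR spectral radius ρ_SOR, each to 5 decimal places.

B_J for the 15×15 system has eigenvalues cos(kπ/16); ρ_J = cos(π/16) = 0.98079.
1 − cos²(π/16) = sin²(π/16) ⇒ √(1−ρ_J²) = sin(π/16) = 0.195090.
ω* = 2/(1 + 0.195090) = 2/1.195090 = 1.67351.
Hence ρ(B_{ω*}) = 1.67351 − 1 = 0.67351.

ω* = 1.67351, ρ_SOR = 0.67351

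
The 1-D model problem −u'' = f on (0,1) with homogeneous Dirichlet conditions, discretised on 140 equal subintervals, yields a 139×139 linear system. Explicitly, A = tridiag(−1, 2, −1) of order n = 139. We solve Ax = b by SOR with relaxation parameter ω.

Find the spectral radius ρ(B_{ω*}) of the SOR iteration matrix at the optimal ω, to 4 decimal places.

ρ_SOR = 0.9561

spectrum of D⁻¹(L+U) = {cos(kπ/140) : 1≤k≤139}; ρ_J = cos(π/140) = 0.9997.
√(1−ρ_J²) simplifies to sin(π/140) = 0.02244.
So ω* = 2/1.02244 = 1.9561 (Young).
At ω = 1.9561 every |λ(B_ω)| = ω−1, so ρ_SOR = 0.9561.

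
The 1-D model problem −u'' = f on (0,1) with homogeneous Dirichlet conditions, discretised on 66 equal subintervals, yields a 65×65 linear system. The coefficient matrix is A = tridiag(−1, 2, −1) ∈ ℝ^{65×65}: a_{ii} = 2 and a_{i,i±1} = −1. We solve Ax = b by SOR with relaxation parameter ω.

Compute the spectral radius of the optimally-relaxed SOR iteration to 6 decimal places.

B_J for the 65×65 system has eigenvalues cos(kπ/66); ρ_J = cos(π/66) = 0.998867.
1 − cos²(π/66) = sin²(π/66) ⇒ √(1−ρ_J²) = sin(π/66) = 0.0475819.
So ω* = 2/1.0475819 = 1.909159 (Young).
ρ(B_{ω*}) = ω*−1 = 0.909159

ρ_SOR = 0.909159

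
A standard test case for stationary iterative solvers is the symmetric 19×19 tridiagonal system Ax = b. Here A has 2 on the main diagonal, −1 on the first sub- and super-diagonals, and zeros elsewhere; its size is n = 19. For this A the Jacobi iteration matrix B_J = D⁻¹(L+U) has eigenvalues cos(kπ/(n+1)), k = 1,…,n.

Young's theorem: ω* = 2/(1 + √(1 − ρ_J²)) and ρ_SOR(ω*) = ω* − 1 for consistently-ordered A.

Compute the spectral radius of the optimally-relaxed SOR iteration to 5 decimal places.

ρ_J = max_k |cos(kπ/20)| = cos(π/20) = 0.98769
√(1−ρ_J²) = |sin(π/20)| = 0.156434
Then 2/(1+√(1−ρ_J²)) = 2/(1+0.156434); ω* = 2/1.156434 = 1.72945.
ρ(B_{ω*}) = ω*−1 = 0.72945

ρ_SOR = 0.72945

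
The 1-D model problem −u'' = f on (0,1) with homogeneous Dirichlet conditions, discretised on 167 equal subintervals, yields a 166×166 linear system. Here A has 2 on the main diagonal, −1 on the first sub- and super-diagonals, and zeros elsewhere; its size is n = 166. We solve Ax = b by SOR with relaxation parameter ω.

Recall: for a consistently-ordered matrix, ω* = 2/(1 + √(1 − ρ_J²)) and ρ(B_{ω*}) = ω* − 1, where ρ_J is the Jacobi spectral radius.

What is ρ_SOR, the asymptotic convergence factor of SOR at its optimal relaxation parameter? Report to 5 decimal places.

B_J for the 166×166 system has eigenvalues cos(kπ/167); ρ_J = cos(π/167) = 0.99982.
√(1−ρ_J²) = |sin(π/167)| = 0.018811
Then 2/(1+√(1−ρ_J²)) = 2/(1+0.018811); ω* = 2/1.018811 = 1.96307.
ρ_SOR = ω* − 1 ≈ 0.96307.

ρ_SOR = 0.96307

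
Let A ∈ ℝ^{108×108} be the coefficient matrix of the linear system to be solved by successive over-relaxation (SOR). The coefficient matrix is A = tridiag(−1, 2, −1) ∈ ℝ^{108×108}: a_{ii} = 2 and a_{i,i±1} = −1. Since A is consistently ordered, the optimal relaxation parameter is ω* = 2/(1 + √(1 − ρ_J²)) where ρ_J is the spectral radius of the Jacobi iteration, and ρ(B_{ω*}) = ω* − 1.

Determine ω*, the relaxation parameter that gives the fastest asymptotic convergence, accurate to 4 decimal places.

ω* = 1.9440

n=108: λ(B_J) = 1 − λ(A)/2 = cos(kπ/109); k=1 gives ρ_J = 0.9996.
root = sin(π/109) = 0.02882  (since 1−cos² = sin²).
ω* = 2 / (1 + 0.02882) = 2 / 1.02882 ≈ 1.9440.
and ρ(B_{ω*}) = 1.9440 − 1 = 0.9440.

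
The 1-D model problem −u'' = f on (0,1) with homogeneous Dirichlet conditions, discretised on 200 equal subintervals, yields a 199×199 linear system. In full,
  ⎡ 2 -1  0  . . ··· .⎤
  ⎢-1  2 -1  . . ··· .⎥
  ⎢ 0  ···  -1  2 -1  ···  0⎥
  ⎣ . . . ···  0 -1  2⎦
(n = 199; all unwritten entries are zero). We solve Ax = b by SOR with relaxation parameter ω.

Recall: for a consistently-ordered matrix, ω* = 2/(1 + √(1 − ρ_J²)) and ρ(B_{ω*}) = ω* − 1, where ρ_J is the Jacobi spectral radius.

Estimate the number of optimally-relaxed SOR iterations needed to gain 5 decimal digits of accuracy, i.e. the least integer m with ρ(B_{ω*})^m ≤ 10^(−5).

With n=199, ρ(Jacobi) = cos(π/200) = 0.9998766.
√(1−ρ_J²) = |sin(π/200)| = 0.0157073
[ω*] 2 ÷ (1 + 0.0157073) = 2 ÷ 1.0157073 = 1.9690712.
Hence ρ(B_{ω*}) = 1.9690712 − 1 = 0.9690712.
5·ln10 = 11.5129; −ln(0.9690712) = 0.0314172; m = ⌈11.5129/0.0314172⌉ = ⌈366.452⌉ = 367.

m = 367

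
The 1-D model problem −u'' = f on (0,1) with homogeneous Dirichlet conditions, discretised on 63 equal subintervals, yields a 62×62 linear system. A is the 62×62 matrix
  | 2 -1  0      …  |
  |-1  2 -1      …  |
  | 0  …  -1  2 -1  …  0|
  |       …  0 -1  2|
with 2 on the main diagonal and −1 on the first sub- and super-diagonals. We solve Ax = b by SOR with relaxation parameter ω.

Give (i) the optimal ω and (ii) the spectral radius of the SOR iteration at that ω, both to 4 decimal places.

ω* = 1.9050, ρ_SOR = 0.9050

spectrum of D⁻¹(L+U) = {cos(kπ/63) : 1≤k≤62}; ρ_J = cos(π/63) = 0.9988.
√(1−ρ_J²) = |sin(π/63)| = 0.04985
ω* = 2/(1 + 0.04985) = 2/1.04985 = 1.9050.
[ρ_SOR] ω* − 1 = 0.9050.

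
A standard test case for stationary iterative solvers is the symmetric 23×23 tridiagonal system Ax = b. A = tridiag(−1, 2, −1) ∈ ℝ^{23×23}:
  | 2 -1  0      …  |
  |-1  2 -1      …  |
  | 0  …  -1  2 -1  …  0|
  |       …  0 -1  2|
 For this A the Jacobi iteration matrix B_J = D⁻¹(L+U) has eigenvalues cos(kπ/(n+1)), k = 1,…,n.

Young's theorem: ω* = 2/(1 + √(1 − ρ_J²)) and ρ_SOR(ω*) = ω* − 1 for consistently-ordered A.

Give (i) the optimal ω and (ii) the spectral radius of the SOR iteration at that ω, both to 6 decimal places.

ω* = 1.769088, ρ_SOR = 0.769088

spectrum of D⁻¹(L+U) = {cos(kπ/24) : 1≤k≤23}; ρ_J = cos(π/24) = 0.991445.
√(1 − cos²(π/24)) = sin(π/24) ≈ 0.1305262.
ω* = 2 / (1 + 0.1305262) = 2 / 1.1305262 ≈ 1.769088.
ρ_SOR = ω* − 1 ≈ 0.769088.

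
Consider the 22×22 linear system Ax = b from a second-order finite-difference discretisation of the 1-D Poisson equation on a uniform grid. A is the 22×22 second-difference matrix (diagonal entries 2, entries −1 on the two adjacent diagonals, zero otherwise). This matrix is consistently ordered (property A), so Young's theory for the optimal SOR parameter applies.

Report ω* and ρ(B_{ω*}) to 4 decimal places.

spectrum of D⁻¹(L+U) = {cos(kπ/23) : 1≤k≤22}; ρ_J = cos(π/23) = 0.9907.
√(1 − cos²(π/23)) = sin(π/23) ≈ 0.13617.
Then 2/(1+√(1−ρ_J²)) = 2/(1+0.13617); ω* = 2/1.13617 = 1.7603.
[ρ_SOR] ω* − 1 = 0.7603.

ω* = 1.7603, ρ_SOR = 0.7603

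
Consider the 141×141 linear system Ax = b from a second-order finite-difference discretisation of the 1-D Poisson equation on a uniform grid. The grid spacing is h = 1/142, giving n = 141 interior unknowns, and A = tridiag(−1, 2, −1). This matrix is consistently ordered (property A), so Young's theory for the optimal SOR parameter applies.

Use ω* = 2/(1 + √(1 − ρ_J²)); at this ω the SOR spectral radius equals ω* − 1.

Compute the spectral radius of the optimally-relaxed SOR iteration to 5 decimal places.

ρ_SOR = 0.95671

B_J for the 141×141 system has eigenvalues cos(kπ/142); ρ_J = cos(π/142) = 0.99976.
√(1−ρ_J²) simplifies to sin(π/142) = 0.022122.
ω* = 2/(1+0.022122) = 1.95671
ρ_SOR = ω* − 1 ≈ 0.95671.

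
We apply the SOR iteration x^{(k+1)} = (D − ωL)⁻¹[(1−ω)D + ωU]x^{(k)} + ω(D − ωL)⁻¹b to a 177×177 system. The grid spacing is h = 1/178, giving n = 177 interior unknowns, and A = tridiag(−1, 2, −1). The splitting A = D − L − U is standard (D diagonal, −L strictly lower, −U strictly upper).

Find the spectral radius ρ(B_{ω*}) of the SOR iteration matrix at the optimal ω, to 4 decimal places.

ρ_SOR = 0.9653

n=177: λ(B_J) = 1 − λ(A)/2 = cos(kπ/178); k=1 gives ρ_J = 0.9998.
root = sin(π/178) = 0.01765  (since 1−cos² = sin²).
ω* = 2/(1 + 0.01765) = 2/1.01765 = 1.9653.
Hence ρ(B_{ω*}) = 1.9653 − 1 = 0.9653.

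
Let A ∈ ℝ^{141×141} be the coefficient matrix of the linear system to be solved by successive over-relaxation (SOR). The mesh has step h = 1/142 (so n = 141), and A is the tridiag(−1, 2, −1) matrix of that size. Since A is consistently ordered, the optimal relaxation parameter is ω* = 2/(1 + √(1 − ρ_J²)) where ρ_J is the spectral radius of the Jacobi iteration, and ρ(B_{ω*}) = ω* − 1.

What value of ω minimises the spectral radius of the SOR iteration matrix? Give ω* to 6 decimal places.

ω* = 1.956713

½·tridiag(1,0,1) at n=141: λ_k = cos(kπ/142); max |λ| at k=1 ⇒ ρ_J = cos(π/142) ≈ 0.999755.
√(1−ρ_J²) = |sin(π/142)| = 0.0221221
Young: ω* = 2/(1+√(1−ρ_J²)) = 2/(1+0.0221221) = 2/1.0221221 = 1.956713.
[ρ_SOR] ω* − 1 = 0.956713.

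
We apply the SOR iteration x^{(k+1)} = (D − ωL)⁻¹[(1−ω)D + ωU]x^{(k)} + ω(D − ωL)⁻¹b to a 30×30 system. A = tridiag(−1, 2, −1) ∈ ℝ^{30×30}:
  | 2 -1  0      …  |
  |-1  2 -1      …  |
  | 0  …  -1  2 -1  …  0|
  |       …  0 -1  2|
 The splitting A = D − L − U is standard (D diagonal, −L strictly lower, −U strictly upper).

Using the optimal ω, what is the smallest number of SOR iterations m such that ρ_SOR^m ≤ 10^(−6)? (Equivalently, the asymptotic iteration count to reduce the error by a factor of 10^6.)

ρ_J = max_k |cos(kπ/31)| = cos(π/31) = 0.9948693
√(1 − cos²(π/31)) = sin(π/31) ≈ 0.1011683.
ω* = 2 / (1 + 0.1011683) = 2 / 1.1011683 ≈ 1.8162528.
ρ(B_{ω*}) = ω*−1 = 0.8162528
Need (0.8162528)^m ≤ 10^(−6): m ≥ 6·ln10/|ln 0.8162528| = 13.8155/0.203031 = 68.046 ⇒ m = 69.

m = 69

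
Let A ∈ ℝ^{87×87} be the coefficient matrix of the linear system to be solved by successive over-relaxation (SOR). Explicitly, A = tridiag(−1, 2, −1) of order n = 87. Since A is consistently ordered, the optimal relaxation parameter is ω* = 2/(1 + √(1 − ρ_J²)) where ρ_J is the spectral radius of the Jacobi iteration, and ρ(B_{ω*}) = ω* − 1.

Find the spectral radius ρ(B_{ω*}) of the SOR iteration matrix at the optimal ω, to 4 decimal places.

ρ_SOR = 0.9311

B_J for the 87×87 system has eigenvalues cos(kπ/88); ρ_J = cos(π/88) = 0.9994.
√(1−ρ_J²) = |sin(π/88)| = 0.03569
ω* = 2/(1 + 0.03569) = 2/1.03569 = 1.9311.
Hence ρ(B_{ω*}) = 1.9311 − 1 = 0.9311.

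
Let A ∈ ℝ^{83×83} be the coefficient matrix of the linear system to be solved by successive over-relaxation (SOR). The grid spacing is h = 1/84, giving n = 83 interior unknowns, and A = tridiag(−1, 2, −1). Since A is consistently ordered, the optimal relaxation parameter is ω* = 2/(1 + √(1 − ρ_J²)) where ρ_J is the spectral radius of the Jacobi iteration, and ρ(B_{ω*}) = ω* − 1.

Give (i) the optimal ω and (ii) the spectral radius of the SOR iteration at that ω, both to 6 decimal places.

ρ_J = max_k |cos(kπ/84)| = cos(π/84) = 0.999301
root = sin(π/84) = 0.0373912  (since 1−cos² = sin²).
ω* = 2/(1 + 0.0373912) = 2/1.0373912 = 1.927913.
[ρ_SOR] ω* − 1 = 0.927913.

ω* = 1.927913, ρ_SOR = 0.927913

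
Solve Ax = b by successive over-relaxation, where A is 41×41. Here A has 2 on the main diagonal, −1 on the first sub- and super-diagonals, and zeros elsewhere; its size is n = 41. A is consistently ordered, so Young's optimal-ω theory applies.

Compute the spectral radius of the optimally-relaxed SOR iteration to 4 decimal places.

B_J for the 41×41 system has eigenvalues cos(kπ/42); ρ_J = cos(π/42) = 0.9972.
√(1 − cos²(π/42)) = sin(π/42) ≈ 0.07473.
ω* = 2 / (1 + 0.07473) = 2 / 1.07473 ≈ 1.8609.
ρ(B_{ω*}) = ω*−1 = 0.8609

ρ_SOR = 0.8609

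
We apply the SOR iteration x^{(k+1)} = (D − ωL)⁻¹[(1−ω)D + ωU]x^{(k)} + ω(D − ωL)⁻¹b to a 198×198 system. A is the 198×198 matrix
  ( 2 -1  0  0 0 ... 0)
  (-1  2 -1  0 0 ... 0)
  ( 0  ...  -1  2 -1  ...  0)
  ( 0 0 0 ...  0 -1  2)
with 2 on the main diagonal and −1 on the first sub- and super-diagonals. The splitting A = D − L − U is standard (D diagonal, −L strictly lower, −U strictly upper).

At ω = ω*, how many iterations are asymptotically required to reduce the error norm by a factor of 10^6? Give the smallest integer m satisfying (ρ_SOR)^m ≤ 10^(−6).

n=198: λ(B_J) = 1 − λ(A)/2 = cos(kπ/199); k=1 gives ρ_J = 0.9998754.
√(1 − cos²(π/199)) = sin(π/199) ≈ 0.0157862.
So ω* = 2/1.0157862 = 1.9689183 (Young).
At ω = 1.9689183 every |λ(B_ω)| = ω−1, so ρ_SOR = 0.9689183.
m ≥ 6·ln10 / (−ln 0.9689183) = 437.546; smallest integer m = 438.

m = 438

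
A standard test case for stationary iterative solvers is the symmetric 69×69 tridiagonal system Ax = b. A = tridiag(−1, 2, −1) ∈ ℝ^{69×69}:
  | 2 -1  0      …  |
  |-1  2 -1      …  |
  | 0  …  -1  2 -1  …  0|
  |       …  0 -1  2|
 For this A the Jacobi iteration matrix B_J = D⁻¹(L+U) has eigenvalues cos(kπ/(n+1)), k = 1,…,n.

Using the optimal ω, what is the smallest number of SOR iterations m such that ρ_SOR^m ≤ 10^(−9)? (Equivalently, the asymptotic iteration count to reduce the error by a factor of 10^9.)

m = 231

[ρ_J] n=69: ρ(B_J) = cos(π/(n+1)) = cos(π/70) = 0.9989931.
1 − cos²(π/70) = sin²(π/70) ⇒ √(1−ρ_J²) = sin(π/70) = 0.0448648.
ω* = 2 / (1 + 0.0448648) = 2 / 1.0448648 ≈ 1.9141232.
ρ_SOR = ω* − 1 ≈ 0.9141232.
For 9 digits: m = 9·ln10 / (−ln 0.9141232) = 20.7233/0.0897899 = 230.798; round up → m = 231.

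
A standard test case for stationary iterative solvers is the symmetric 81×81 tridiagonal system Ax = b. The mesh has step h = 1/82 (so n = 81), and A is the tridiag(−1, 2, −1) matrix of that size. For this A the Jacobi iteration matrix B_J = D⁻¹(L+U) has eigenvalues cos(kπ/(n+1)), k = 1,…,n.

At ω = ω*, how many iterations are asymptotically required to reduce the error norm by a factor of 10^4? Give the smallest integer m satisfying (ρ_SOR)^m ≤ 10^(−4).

B_J for the 81×81 system has eigenvalues cos(kπ/82); ρ_J = cos(π/82) = 0.9992662.
√(1−ρ_J²) simplifies to sin(π/82) = 0.0383027.
ω* = 2/(1+0.0383027) = 1.9262206
and ρ(B_{ω*}) = 1.9262206 − 1 = 0.9262206.
4·ln10 = 9.21034; −ln(0.9262206) = 0.0766428; m = ⌈9.21034/0.0766428⌉ = ⌈120.172⌉ = 121.

m = 121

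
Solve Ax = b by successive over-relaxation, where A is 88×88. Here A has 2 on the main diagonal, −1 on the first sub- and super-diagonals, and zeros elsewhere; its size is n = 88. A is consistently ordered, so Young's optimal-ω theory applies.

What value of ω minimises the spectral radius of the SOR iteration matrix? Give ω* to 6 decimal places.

ω* = 1.931823

½·tridiag(1,0,1) at n=88: λ_k = cos(kπ/89); max |λ| at k=1 ⇒ ρ_J = cos(π/89) ≈ 0.999377.
√(1 − cos²(π/89)) = sin(π/89) ≈ 0.0352915.
ω* = 2/(1 + 0.0352915) = 2/1.0352915 = 1.931823.
ρ_SOR = ω* − 1 = 1.931823 − 1 = 0.931823.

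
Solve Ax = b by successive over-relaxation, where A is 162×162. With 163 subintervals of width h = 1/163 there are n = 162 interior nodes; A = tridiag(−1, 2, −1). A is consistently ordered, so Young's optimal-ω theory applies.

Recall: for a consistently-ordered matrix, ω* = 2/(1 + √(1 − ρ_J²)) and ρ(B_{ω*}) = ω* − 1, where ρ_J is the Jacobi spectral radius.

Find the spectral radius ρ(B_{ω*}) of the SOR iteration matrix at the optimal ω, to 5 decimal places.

ρ_SOR = 0.96218

ρ_J = max_k |cos(kπ/163)| = cos(π/163) = 0.99981
1 − cos²(π/163) = sin²(π/163) ⇒ √(1−ρ_J²) = sin(π/163) = 0.019272.
So ω* = 2/1.019272 = 1.96218 (Young).
At ω = 1.96218 every |λ(B_ω)| = ω−1, so ρ_SOR = 0.96218.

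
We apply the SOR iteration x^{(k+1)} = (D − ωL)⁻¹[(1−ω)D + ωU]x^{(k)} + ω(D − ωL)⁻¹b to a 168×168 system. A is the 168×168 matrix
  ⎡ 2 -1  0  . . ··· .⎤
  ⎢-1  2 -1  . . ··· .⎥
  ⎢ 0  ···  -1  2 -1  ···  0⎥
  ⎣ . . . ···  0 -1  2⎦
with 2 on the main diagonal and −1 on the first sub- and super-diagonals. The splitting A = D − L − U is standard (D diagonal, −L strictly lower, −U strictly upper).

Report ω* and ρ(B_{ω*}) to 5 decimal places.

spectrum of D⁻¹(L+U) = {cos(kπ/169) : 1≤k≤168}; ρ_J = cos(π/169) = 0.99983.
√(1−ρ_J²) = |sin(π/169)| = 0.018588
ω* = 2 / (1 + 0.018588) = 2 / 1.018588 ≈ 1.96350.
ρ_SOR = ω* − 1 ≈ 0.96350.

ω* = 1.96350, ρ_SOR = 0.96350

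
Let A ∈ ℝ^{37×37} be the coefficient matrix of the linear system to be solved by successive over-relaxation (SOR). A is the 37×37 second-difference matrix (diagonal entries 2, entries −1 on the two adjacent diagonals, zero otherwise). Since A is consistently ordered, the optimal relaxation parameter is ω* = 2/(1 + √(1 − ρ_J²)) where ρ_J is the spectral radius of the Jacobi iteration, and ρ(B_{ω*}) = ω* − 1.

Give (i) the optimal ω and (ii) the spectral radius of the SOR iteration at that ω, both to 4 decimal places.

ρ_J = max_k |cos(kπ/38)| = cos(π/38) = 0.9966
root = sin(π/38) = 0.08258  (since 1−cos² = sin²).
Young: ω* = 2/(1+√(1−ρ_J²)) = 2/(1+0.08258) = 2/1.08258 = 1.8474.
and ρ(B_{ω*}) = 1.8474 − 1 = 0.8474.

ω* = 1.8474, ρ_SOR = 0.8474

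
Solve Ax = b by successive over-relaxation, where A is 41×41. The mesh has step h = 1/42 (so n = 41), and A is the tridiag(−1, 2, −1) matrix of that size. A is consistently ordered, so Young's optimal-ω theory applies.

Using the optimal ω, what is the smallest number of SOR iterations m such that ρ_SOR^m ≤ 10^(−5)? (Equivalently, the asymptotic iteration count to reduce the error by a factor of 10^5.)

m = 77

B_J for the 41×41 system has eigenvalues cos(kπ/42); ρ_J = cos(π/42) = 0.9972038.
1 − cos²(π/42) = sin²(π/42) ⇒ √(1−ρ_J²) = sin(π/42) = 0.0747301.
[ω*] 2 ÷ (1 + 0.0747301) = 2 ÷ 1.0747301 = 1.8609323.
[ρ_SOR] ω* − 1 = 0.8609323.
For 5 digits: m = 5·ln10 / (−ln 0.8609323) = 11.5129/0.149739 = 76.886; round up → m = 77.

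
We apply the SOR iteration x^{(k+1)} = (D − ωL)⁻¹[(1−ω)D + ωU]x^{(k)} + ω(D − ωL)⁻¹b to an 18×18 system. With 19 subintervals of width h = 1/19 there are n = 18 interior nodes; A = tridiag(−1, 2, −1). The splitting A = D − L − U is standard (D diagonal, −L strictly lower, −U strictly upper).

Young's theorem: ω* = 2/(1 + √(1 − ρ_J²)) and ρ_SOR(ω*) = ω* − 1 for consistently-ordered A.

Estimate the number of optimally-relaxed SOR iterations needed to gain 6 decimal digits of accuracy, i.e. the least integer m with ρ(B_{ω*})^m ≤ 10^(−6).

½·tridiag(1,0,1) at n=18: λ_k = cos(kπ/19); max |λ| at k=1 ⇒ ρ_J = cos(π/19) ≈ 0.9863613.
1 − cos²(π/19) = sin²(π/19) ⇒ √(1−ρ_J²) = sin(π/19) = 0.1645946.
ω* = 2 / (1 + 0.1645946) = 2 / 1.1645946 ≈ 1.7173358.
ρ_SOR = ω* − 1 ≈ 0.7173358.
For 6 digits: m = 6·ln10 / (−ln 0.7173358) = 13.8155/0.332211 = 41.587; round up → m = 42.

m = 42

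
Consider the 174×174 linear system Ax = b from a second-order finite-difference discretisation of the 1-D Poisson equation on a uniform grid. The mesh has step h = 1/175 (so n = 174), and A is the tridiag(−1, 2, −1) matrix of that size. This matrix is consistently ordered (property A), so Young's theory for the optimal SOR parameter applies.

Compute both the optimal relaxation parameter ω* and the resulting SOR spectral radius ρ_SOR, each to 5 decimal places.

ω* = 1.96473, ρ_SOR = 0.96473

ρ_J = max_k |cos(kπ/175)| = cos(π/175) = 0.99984
root = sin(π/175) = 0.017951  (since 1−cos² = sin²).
Then 2/(1+√(1−ρ_J²)) = 2/(1+0.017951); ω* = 2/1.017951 = 1.96473.
At ω = 1.96473 every |λ(B_ω)| = ω−1, so ρ_SOR = 0.96473.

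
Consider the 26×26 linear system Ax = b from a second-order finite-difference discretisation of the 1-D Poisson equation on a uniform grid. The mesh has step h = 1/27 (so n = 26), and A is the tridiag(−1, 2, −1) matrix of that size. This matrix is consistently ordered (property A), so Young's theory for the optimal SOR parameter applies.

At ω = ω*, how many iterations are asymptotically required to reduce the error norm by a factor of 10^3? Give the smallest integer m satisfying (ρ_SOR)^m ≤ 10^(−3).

spectrum of D⁻¹(L+U) = {cos(kπ/27) : 1≤k≤26}; ρ_J = cos(π/27) = 0.9932384.
√(1−ρ_J²) simplifies to sin(π/27) = 0.1160929.
[ω*] 2 ÷ (1 + 0.1160929) = 2 ÷ 1.1160929 = 1.7919655.
At ω = 1.7919655 every |λ(B_ω)| = ω−1, so ρ_SOR = 0.7919655.
3·ln10 = 6.90776; −ln(0.7919655) = 0.233237; m = ⌈6.90776/0.233237⌉ = ⌈29.617⌉ = 30.

m = 30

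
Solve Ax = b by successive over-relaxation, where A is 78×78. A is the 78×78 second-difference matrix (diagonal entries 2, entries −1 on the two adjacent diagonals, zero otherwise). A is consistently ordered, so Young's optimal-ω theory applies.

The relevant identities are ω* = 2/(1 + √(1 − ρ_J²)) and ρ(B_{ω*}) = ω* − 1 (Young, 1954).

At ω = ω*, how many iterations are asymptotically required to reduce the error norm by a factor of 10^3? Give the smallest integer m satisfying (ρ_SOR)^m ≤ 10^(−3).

spectrum of D⁻¹(L+U) = {cos(kπ/79) : 1≤k≤78}; ρ_J = cos(π/79) = 0.9992094.
1 − cos²(π/79) = sin²(π/79) ⇒ √(1−ρ_J²) = sin(π/79) = 0.0397565.
So ω* = 2/1.0397565 = 1.9235273 (Young).
ρ_SOR = ω* − 1 ≈ 0.9235273.
(0.9235273)^m ≤ 10^{−3}  ⇒  m·ln(0.9235273) ≤ −3·ln10  ⇒  m ≥ 86.830  ⇒  m = 87

m = 87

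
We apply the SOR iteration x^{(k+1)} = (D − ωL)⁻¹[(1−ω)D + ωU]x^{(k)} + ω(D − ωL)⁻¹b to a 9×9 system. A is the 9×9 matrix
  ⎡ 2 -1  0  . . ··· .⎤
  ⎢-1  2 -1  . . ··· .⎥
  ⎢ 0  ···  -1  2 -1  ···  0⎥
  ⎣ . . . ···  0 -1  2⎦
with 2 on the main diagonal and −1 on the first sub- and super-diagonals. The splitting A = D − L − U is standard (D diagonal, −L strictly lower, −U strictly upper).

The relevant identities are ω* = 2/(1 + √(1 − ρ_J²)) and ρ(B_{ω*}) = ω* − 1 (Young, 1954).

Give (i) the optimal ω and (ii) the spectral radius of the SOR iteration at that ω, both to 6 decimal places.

[ρ_J] n=9: ρ(B_J) = cos(π/(n+1)) = cos(π/10) = 0.951057.
1 − cos²(π/10) = sin²(π/10) ⇒ √(1−ρ_J²) = sin(π/10) = 0.3090170.
ω* = 2/(1 + 0.3090170) = 2/1.3090170 = 1.527864.
ρ(B_{ω*}) = ω*−1 = 0.527864

ω* = 1.527864, ρ_SOR = 0.527864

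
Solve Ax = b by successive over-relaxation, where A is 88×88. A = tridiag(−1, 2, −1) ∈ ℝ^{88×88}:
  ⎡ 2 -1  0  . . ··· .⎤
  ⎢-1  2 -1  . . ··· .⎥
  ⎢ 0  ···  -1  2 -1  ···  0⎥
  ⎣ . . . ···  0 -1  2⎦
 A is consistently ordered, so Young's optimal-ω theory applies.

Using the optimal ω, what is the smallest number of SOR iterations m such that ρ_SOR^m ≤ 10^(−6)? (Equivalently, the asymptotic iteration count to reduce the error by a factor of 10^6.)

spectrum of D⁻¹(L+U) = {cos(kπ/89) : 1≤k≤88}; ρ_J = cos(π/89) = 0.9993771.
√(1 − cos²(π/89)) = sin(π/89) ≈ 0.0352915.
So ω* = 2/1.0352915 = 1.9318231 (Young).
ρ(B_{ω*}) = ω*−1 = 0.9318231
ρ_SOR^m ≤ 10^(−6) ⇔ m ≥ 6·ln10/(−ln 0.9318231) = 13.8155/0.0706123 = 195.653; m = ⌈195.653⌉ = 196.

m = 196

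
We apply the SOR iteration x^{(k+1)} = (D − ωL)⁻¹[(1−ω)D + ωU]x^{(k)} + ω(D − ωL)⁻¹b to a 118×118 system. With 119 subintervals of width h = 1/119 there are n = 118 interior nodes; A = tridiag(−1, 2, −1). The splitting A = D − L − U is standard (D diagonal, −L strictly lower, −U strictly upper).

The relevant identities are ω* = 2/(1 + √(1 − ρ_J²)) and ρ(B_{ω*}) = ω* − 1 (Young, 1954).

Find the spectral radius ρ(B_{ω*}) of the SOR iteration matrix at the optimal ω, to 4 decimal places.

ρ_J = max_k |cos(kπ/119)| = cos(π/119) = 0.9997
1 − cos²(π/119) = sin²(π/119) ⇒ √(1−ρ_J²) = sin(π/119) = 0.02640.
So ω* = 2/1.02640 = 1.9486 (Young).
At ω = 1.9486 every |λ(B_ω)| = ω−1, so ρ_SOR = 0.9486.

ρ_SOR = 0.9486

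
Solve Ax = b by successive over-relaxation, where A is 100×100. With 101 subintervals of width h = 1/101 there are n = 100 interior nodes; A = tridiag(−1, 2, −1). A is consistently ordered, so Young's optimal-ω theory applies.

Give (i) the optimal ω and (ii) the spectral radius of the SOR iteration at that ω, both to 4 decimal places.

ω* = 1.9397, ρ_SOR = 0.9397

[ρ_J] n=100: ρ(B_J) = cos(π/(n+1)) = cos(π/101) = 0.9995.
√(1−ρ_J²) = |sin(π/101)| = 0.03110
ω* = 2/(1+0.03110) = 1.9397
ρ(B_{ω*}) = ω*−1 = 0.9397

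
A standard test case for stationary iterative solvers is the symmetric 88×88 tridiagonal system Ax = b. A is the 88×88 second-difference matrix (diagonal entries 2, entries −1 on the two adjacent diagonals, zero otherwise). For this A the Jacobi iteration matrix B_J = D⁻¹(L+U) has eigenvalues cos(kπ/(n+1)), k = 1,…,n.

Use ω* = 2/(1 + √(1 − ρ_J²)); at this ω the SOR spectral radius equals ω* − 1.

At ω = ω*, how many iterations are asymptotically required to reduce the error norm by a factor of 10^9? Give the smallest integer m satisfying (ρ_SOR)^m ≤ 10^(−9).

m = 294

[ρ_J] n=88: ρ(B_J) = cos(π/(n+1)) = cos(π/89) = 0.9993771.
√(1 − cos²(π/89)) = sin(π/89) ≈ 0.0352915.
ω* = 2/(1+0.0352915) = 1.9318231
[ρ_SOR] ω* − 1 = 0.9318231.
For 9 digits: m = 9·ln10 / (−ln 0.9318231) = 20.7233/0.0706123 = 293.480; round up → m = 294.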